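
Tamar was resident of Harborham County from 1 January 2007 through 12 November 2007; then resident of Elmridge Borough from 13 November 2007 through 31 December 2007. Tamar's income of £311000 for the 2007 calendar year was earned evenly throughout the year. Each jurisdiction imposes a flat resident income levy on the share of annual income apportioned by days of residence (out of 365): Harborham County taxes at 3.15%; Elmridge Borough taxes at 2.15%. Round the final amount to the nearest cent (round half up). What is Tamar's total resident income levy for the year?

£9378.99

Harborham County, 1 January – 12 November 2007: 316 days → £311000 × 3.15% × 316/365 = £8481.3534
Elmridge Borough, 13 November – 31 December 2007: 49 days → £311000 × 2.15% × 49/365 = £897.6397
Total = £9378.9932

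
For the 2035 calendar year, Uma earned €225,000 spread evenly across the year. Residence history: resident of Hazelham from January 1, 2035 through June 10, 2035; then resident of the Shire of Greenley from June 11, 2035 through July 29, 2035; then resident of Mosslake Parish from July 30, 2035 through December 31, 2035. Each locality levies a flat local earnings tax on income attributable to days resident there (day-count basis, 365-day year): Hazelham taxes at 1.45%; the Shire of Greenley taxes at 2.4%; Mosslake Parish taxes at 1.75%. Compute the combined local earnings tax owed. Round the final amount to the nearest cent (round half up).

€3,836.10

Hazelham, January 1 – June 10, 2035: 161 days → €225,000 × 1.45% × 161/365 = €1,439.0753
The Shire of Greenley, June 11 – July 29, 2035: 49 days → €225,000 × 2.4% × 49/365 = €724.9315
Mosslake Parish, July 30 – December 31, 2035: 155 days → €225,000 × 1.75% × 155/365 = €1,672.0890
Total = €3,836.0959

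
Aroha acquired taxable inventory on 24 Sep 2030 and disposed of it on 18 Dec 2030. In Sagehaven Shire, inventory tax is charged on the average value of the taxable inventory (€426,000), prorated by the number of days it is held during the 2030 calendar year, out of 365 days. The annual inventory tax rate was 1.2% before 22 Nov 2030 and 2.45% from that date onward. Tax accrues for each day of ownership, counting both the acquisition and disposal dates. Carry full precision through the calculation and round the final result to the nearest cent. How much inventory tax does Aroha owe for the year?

€1,598.38

24 Sep – 21 Nov 2030: 59 days at 1.2% → €426,000 × 1.2% × 59/365 = €826.3233
22 Nov – 18 Dec 2030: 27 days at 2.45% → €426,000 × 2.45% × 27/365 = €772.0521
Total = €1,598.3753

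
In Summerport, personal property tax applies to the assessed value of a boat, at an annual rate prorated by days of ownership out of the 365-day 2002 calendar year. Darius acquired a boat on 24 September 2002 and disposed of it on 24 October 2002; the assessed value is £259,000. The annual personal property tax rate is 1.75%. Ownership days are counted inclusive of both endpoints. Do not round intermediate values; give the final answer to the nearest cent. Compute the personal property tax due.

£384.95

Days held (24 September – 24 October 2002): 31 out of 365
Tax = £259,000 × 1.75% × 31/365 = £384.9521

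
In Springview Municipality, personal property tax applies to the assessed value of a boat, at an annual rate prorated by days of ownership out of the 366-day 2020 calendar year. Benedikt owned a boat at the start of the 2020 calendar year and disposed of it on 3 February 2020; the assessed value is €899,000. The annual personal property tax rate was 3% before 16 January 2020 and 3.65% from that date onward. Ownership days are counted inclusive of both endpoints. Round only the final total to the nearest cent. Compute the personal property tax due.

1 January – 15 January 2020: 15 days at 3% → €899,000 × 3% × 15/366 = €1,105.3279
16 January – 3 February 2020: 19 days at 3.65% → €899,000 × 3.65% × 19/366 = €1,703.4331
Total = €2,808.7609

€2,808.76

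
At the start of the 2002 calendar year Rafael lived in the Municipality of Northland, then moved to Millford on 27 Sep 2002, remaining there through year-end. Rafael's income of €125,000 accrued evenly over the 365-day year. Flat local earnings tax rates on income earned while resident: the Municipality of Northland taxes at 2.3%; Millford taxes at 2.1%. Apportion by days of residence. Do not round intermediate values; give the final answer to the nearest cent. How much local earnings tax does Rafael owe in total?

€2,809.25

The Municipality of Northland, 1 Jan – 26 Sep 2002: 269 days → €125,000 × 2.3% × 269/365 = €2,118.8356
Millford, 27 Sep – 31 Dec 2002: 96 days → €125,000 × 2.1% × 96/365 = €690.4110
Total = €2,809.2466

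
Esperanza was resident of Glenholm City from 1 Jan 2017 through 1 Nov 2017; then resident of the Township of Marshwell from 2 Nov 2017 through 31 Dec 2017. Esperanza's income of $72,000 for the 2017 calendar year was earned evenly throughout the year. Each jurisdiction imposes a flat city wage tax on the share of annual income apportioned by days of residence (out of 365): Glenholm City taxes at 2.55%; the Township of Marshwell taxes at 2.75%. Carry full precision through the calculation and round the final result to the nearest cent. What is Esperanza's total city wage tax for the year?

$1,859.67

Glenholm City, 1 Jan – 1 Nov 2017: 305 days → $72,000 × 2.55% × 305/365 = $1,534.1918
The Township of Marshwell, 2 Nov – 31 Dec 2017: 60 days → $72,000 × 2.75% × 60/365 = $325.4795
Total = $1,859.6712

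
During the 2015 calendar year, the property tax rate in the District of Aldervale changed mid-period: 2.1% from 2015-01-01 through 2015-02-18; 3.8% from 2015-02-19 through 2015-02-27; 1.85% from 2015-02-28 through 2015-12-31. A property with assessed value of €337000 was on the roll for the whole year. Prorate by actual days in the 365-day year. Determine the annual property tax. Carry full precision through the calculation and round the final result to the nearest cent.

€6509.64

2015-01-01 to 2015-02-18: 49 days at 2.1% → €337000 × 2.1% × 49/365 = €950.0630
2015-02-19 to 2015-02-27: 9 days at 3.8% → €337000 × 3.8% × 9/365 = €315.7644
2015-02-28 to 2015-12-31: 307 days at 1.85% → €337000 × 1.85% × 307/365 = €5243.8123
Total = €6509.6397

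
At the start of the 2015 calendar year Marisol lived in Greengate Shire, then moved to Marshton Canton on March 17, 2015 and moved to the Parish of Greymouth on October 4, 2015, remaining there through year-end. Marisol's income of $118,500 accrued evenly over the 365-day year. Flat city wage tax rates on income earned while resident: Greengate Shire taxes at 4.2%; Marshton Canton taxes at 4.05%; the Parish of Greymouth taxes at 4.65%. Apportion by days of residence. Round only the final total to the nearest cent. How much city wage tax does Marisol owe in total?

Greengate Shire, January 1 – March 16, 2015: 75 days → $118,500 × 4.2% × 75/365 = $1,022.6712
Marshton Canton, March 17 – October 3, 2015: 201 days → $118,500 × 4.05% × 201/365 = $2,642.8747
The Parish of Greymouth, October 4 – December 31, 2015: 89 days → $118,500 × 4.65% × 89/365 = $1,343.5952
Total = $5,009.1411

$5,009.14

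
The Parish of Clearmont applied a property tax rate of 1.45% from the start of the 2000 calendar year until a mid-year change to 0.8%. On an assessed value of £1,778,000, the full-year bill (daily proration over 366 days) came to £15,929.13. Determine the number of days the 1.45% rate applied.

54 days

Let d = days at the first rate; then 366 − d days at the second rate.
£1,778,000 × [1.45%·d + 0.8%·(366−d)] / 366 = £15,929.13
Solving gives d = 54, so the new rate took effect on 24 February 2000.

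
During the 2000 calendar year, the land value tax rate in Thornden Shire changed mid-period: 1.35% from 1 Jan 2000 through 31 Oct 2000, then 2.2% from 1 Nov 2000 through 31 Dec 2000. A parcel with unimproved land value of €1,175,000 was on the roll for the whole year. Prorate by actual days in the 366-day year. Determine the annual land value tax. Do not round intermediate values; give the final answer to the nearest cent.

€17,527.08

1 Jan – 31 Oct 2000: 305 days at 1.35% → €1,175,000 × 1.35% × 305/366 = €13,218.7500
1 Nov – 31 Dec 2000: 61 days at 2.2% → €1,175,000 × 2.2% × 61/366 = €4,308.3333
Total = €17,527.0833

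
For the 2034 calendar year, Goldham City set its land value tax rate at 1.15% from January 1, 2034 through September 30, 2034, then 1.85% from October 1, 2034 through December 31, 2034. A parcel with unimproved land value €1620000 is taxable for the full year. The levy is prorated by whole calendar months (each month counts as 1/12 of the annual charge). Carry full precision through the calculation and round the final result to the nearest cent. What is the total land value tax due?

January 1 – September 30, 2034: 9 months at 1.15% → €1620000 × 1.15% × 9/12 = €13972.5000
October 1 – December 31, 2034: 3 months at 1.85% → €1620000 × 1.85% × 3/12 = €7492.5000
Total = €21465.0000

€21465.00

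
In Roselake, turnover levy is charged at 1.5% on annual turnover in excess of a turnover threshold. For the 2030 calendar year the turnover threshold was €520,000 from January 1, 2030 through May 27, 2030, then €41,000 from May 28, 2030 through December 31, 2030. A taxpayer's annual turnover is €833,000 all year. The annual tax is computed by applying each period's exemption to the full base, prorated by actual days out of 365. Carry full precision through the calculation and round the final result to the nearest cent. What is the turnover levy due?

January 1 – May 27, 2030: 147 days, exemption €520,000 → (€833,000 − €520,000) × 1.5% × 147/365 = €1,890.8630
May 28 – December 31, 2030: 218 days, exemption €41,000 → (€833,000 − €41,000) × 1.5% × 218/365 = €7,095.4521
Total = €8,986.3151

€8,986.32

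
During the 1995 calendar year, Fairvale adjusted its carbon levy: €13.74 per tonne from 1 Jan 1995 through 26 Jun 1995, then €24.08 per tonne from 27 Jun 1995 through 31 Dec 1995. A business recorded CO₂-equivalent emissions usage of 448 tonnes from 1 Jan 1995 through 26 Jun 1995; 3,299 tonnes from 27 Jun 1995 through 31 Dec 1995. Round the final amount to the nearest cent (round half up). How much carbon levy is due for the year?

€85595.44

1 Jan – 26 Jun 1995: 448 tonnes at €13.74/tonne → €6155.52
27 Jun – 31 Dec 1995: 3,299 tonnes at €24.08/tonne → €79439.92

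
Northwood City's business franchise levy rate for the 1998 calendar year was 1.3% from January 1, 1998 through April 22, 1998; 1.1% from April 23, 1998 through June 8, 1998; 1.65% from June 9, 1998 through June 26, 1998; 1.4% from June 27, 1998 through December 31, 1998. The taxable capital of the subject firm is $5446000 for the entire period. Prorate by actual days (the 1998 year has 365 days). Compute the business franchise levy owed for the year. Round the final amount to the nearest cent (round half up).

January 1 – April 22, 1998: 112 days at 1.3% → $5446000 × 1.3% × 112/365 = $21724.3178
April 23 – June 8, 1998: 47 days at 1.1% → $5446000 × 1.1% × 47/365 = $7713.9233
June 9 – June 26, 1998: 18 days at 1.65% → $5446000 × 1.65% × 18/365 = $4431.4027
June 27 – December 31, 1998: 188 days at 1.4% → $5446000 × 1.4% × 188/365 = $39270.8822
Total = $73140.5260

$73140.53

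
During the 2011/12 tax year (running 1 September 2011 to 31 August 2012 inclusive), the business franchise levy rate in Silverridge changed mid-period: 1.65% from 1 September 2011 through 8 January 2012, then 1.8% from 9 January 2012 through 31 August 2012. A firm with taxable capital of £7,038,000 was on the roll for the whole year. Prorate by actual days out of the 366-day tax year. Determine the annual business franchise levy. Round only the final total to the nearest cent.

1 September 2011 – 8 January 2012: 130 days at 1.65% → £7,038,000 × 1.65% × 130/366 = £41,247.2951
9 January – 31 August 2012: 236 days at 1.8% → £7,038,000 × 1.8% × 236/366 = £81,686.9508
Total = £122,934.2459

£122,934.25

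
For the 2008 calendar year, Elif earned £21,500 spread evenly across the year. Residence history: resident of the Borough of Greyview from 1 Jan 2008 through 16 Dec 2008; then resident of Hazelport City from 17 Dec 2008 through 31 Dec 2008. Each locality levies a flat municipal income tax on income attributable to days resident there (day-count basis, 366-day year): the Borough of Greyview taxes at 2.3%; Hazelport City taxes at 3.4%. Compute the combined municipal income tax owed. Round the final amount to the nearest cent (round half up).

The Borough of Greyview, 1 Jan – 16 Dec 2008: 351 days → £21,500 × 2.3% × 351/366 = £474.2336
Hazelport City, 17 Dec – 31 Dec 2008: 15 days → £21,500 × 3.4% × 15/366 = £29.9590
Total = £504.1926

£504.19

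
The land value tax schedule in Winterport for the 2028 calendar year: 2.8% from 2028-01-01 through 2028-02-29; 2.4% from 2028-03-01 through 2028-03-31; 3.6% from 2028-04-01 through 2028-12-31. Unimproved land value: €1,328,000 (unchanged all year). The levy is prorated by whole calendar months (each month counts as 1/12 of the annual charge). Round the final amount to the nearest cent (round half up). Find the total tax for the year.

€44,709.33

2028-01-01 to 2028-02-29: 2 months at 2.8% → €1,328,000 × 2.8% × 2/12 = €6,197.3333
2028-03-01 to 2028-03-31: 1 month at 2.4% → €1,328,000 × 2.4% × 1/12 = €2,656.0000
2028-04-01 to 2028-12-31: 9 months at 3.6% → €1,328,000 × 3.6% × 9/12 = €35,856.0000
Total = €44,709.3333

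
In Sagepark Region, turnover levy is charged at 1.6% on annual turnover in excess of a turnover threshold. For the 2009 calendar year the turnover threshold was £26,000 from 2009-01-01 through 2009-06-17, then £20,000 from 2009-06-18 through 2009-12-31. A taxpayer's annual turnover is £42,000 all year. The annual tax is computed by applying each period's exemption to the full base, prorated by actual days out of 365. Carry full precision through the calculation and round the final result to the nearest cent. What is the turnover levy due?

£307.81

2009-01-01 to 2009-06-17: 168 days, exemption £26,000 → (£42,000 − £26,000) × 1.6% × 168/365 = £117.8301
2009-06-18 to 2009-12-31: 197 days, exemption £20,000 → (£42,000 − £20,000) × 1.6% × 197/365 = £189.9836
Total = £307.8137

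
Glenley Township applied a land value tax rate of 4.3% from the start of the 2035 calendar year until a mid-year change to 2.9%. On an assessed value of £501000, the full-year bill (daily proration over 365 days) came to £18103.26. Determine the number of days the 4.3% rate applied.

186 days

Let d = days at the first rate; then 365 − d days at the second rate.
£501000 × [4.3%·d + 2.9%·(365−d)] / 365 = £18103.26
Solving gives d = 186, so the new rate took effect on July 6, 2035.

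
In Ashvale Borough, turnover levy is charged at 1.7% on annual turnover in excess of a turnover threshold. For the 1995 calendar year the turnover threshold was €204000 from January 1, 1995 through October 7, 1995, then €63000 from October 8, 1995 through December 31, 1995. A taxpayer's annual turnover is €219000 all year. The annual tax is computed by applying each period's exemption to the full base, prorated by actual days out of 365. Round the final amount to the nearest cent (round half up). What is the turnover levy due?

€813.21

January 1 – October 7, 1995: 280 days, exemption €204000 → (€219000 − €204000) × 1.7% × 280/365 = €195.6164
October 8 – December 31, 1995: 85 days, exemption €63000 → (€219000 − €63000) × 1.7% × 85/365 = €617.5890
Total = €813.2055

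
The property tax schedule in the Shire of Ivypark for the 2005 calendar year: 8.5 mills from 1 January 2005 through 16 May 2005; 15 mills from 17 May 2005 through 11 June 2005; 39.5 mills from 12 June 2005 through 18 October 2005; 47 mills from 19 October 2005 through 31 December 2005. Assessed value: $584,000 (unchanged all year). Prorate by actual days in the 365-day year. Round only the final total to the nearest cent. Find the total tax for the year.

1 January – 16 May 2005: 136 days at 8.5 mills → $584,000 × 0.85% × 136/365 = $1,849.6000
17 May – 11 June 2005: 26 days at 15 mills → $584,000 × 1.5% × 26/365 = $624.0000
12 June – 18 October 2005: 129 days at 39.5 mills → $584,000 × 3.95% × 129/365 = $8,152.8000
19 October – 31 December 2005: 74 days at 47 mills → $584,000 × 4.7% × 74/365 = $5,564.8000
Total = $16,191.2000

$16,191.20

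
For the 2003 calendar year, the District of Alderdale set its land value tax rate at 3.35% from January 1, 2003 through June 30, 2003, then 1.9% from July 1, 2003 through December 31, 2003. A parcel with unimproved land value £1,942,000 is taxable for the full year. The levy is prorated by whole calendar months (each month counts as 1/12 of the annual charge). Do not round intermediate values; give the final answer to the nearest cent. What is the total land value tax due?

£50,977.50

January 1 – June 30, 2003: 6 months at 3.35% → £1,942,000 × 3.35% × 6/12 = £32,528.5000
July 1 – December 31, 2003: 6 months at 1.9% → £1,942,000 × 1.9% × 6/12 = £18,449.0000
Total = £50,977.5000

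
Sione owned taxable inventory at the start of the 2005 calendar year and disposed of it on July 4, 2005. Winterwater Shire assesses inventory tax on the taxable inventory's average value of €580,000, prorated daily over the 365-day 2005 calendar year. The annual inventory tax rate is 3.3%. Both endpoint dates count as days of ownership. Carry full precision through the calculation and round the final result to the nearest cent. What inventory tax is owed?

€9,701.10

Days held (January 1 – July 4, 2005): 185 out of 365
Tax = €580,000 × 3.3% × 185/365 = €9,701.0959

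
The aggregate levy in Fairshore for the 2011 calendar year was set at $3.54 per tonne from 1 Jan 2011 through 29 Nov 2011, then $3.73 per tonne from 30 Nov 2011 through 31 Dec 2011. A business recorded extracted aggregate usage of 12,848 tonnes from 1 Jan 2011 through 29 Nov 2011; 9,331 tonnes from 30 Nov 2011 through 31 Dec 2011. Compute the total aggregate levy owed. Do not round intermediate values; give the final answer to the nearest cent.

1 Jan – 29 Nov 2011: 12,848 tonnes at $3.54/tonne → $45,481.92
30 Nov – 31 Dec 2011: 9,331 tonnes at $3.73/tonne → $34,804.63

$80,286.55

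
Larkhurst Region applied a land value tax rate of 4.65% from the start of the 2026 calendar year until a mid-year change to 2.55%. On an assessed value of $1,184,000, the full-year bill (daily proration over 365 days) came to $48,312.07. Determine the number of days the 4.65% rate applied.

266 days

Let d = days at the first rate; then 365 − d days at the second rate.
$1,184,000 × [4.65%·d + 2.55%·(365−d)] / 365 = $48,312.07
Solving gives d = 266, so the new rate took effect on 24 September 2026.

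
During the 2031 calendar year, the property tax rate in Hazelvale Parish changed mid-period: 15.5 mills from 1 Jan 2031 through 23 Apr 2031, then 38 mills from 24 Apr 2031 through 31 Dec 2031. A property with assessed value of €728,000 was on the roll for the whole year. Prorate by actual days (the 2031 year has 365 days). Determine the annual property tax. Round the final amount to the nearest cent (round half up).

€22,592.93

1 Jan – 23 Apr 2031: 113 days at 15.5 mills → €728,000 × 1.55% × 113/365 = €3,493.4027
24 Apr – 31 Dec 2031: 252 days at 38 mills → €728,000 × 3.8% × 252/365 = €19,099.5288
Total = €22,592.9315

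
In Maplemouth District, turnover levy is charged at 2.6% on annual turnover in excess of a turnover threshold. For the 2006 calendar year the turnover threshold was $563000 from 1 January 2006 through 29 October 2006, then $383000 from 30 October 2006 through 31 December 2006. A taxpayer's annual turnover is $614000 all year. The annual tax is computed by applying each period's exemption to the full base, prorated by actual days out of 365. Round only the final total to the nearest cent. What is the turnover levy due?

1 January – 29 October 2006: 302 days, exemption $563000 → ($614000 − $563000) × 2.6% × 302/365 = $1097.1288
30 October – 31 December 2006: 63 days, exemption $383000 → ($614000 − $383000) × 2.6% × 63/365 = $1036.6521
Total = $2133.7808

$2133.78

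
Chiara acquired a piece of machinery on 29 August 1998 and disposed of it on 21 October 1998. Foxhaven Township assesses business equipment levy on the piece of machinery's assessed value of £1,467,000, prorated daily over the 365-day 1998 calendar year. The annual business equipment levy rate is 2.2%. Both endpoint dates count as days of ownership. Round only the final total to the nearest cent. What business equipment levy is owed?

Days held (29 August – 21 October 1998): 54 out of 365
Tax = £1,467,000 × 2.2% × 54/365 = £4,774.7836

£4,774.78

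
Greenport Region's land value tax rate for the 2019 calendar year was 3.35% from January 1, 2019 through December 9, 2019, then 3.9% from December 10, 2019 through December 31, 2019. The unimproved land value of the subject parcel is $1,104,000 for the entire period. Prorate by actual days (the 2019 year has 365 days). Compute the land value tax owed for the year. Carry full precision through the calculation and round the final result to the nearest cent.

$37,349.98

January 1 – December 9, 2019: 343 days at 3.35% → $1,104,000 × 3.35% × 343/365 = $34,754.8274
December 10 – December 31, 2019: 22 days at 3.9% → $1,104,000 × 3.9% × 22/365 = $2,595.1562
Total = $37,349.9836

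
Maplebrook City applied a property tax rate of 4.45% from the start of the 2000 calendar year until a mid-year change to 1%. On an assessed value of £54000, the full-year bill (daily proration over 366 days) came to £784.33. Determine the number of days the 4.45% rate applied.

48 days

Let d = days at the first rate; then 366 − d days at the second rate.
£54000 × [4.45%·d + 1%·(366−d)] / 366 = £784.33
Solving gives d = 48, so the new rate took effect on 18 February 2000.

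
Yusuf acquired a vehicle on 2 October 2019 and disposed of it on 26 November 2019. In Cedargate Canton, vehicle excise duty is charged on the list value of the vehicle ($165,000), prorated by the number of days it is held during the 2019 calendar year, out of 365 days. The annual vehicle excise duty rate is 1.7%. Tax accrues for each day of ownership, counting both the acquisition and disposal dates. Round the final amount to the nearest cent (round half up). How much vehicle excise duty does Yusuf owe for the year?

Days held (2 October – 26 November 2019): 56 out of 365
Tax = $165,000 × 1.7% × 56/365 = $430.3562

$430.36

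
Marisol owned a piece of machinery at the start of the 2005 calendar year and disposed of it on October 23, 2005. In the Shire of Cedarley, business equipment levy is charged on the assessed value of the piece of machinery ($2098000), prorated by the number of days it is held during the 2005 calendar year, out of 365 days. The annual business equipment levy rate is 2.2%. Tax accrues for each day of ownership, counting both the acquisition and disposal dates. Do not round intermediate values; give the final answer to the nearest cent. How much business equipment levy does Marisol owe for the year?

$37430.62

Days held (January 1 – October 23, 2005): 296 out of 365
Tax = $2098000 × 2.2% × 296/365 = $37430.6192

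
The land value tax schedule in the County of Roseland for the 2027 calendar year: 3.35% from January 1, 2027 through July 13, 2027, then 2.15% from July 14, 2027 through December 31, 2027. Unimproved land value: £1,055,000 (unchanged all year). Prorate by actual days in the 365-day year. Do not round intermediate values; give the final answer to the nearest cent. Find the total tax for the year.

£29,411.38

January 1 – July 13, 2027: 194 days at 3.35% → £1,055,000 × 3.35% × 194/365 = £18,784.7808
July 14 – December 31, 2027: 171 days at 2.15% → £1,055,000 × 2.15% × 171/365 = £10,626.5959
Total = £29,411.3767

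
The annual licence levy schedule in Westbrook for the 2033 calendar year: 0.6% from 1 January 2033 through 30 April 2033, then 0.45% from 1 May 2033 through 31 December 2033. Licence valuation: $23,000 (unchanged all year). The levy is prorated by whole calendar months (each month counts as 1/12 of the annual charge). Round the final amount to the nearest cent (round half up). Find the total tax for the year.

$115.00

1 January – 30 April 2033: 4 months at 0.6% → $23,000 × 0.6% × 4/12 = $46.0000
1 May – 31 December 2033: 8 months at 0.45% → $23,000 × 0.45% × 8/12 = $69.0000
Total = $115.0000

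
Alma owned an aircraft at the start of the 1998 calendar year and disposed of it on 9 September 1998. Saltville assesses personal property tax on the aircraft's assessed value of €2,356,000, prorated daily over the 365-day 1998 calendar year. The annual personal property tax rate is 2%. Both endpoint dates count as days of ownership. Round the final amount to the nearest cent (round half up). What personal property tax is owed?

Days held (1 January – 9 September 1998): 252 out of 365
Tax = €2,356,000 × 2% × 252/365 = €32,532.1644

€32,532.16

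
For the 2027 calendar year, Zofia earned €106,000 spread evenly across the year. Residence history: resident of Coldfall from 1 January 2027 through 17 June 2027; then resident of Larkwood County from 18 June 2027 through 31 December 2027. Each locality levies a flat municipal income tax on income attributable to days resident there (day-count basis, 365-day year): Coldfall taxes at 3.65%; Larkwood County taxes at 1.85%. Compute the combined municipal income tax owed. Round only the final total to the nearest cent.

Coldfall, 1 January – 17 June 2027: 168 days → €106,000 × 3.65% × 168/365 = €1,780.8000
Larkwood County, 18 June – 31 December 2027: 197 days → €106,000 × 1.85% × 197/365 = €1,058.4027
Total = €2,839.2027

€2,839.20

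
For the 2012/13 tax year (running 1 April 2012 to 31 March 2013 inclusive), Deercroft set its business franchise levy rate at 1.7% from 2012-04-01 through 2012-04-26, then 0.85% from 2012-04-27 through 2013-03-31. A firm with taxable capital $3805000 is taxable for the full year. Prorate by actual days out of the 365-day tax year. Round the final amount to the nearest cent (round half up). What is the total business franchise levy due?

$34646.35

2012-04-01 to 2012-04-26: 26 days at 1.7% → $3805000 × 1.7% × 26/365 = $4607.6986
2012-04-27 to 2013-03-31: 339 days at 0.85% → $3805000 × 0.85% × 339/365 = $30038.6507
Total = $34646.3493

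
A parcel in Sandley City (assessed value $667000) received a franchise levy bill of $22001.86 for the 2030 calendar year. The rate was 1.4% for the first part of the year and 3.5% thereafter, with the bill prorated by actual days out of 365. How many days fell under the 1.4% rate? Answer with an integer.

35 days

Let d = days at the first rate; then 365 − d days at the second rate.
$667000 × [1.4%·d + 3.5%·(365−d)] / 365 = $22001.86
Solving gives d = 35, so the new rate took effect on 5 February 2030.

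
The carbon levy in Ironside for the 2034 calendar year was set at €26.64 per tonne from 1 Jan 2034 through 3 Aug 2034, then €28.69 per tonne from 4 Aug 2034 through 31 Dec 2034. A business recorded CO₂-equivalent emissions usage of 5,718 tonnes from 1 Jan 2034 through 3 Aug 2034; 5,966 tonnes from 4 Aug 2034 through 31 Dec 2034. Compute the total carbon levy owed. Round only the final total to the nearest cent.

€323,492.06

1 Jan – 3 Aug 2034: 5,718 tonnes at €26.64/tonne → €152,327.52
4 Aug – 31 Dec 2034: 5,966 tonnes at €28.69/tonne → €171,164.54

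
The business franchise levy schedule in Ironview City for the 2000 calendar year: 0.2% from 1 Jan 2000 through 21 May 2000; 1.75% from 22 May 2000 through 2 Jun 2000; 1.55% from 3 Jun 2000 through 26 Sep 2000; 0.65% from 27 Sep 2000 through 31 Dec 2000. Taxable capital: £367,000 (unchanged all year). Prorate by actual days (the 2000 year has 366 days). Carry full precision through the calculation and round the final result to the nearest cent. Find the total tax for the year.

1 Jan – 21 May 2000: 142 days at 0.2% → £367,000 × 0.2% × 142/366 = £284.7760
22 May – 2 Jun 2000: 12 days at 1.75% → £367,000 × 1.75% × 12/366 = £210.5738
3 Jun – 26 Sep 2000: 116 days at 1.55% → £367,000 × 1.55% × 116/366 = £1,802.9126
27 Sep – 31 Dec 2000: 96 days at 0.65% → £367,000 × 0.65% × 96/366 = £625.7049
Total = £2,923.9672

£2,923.97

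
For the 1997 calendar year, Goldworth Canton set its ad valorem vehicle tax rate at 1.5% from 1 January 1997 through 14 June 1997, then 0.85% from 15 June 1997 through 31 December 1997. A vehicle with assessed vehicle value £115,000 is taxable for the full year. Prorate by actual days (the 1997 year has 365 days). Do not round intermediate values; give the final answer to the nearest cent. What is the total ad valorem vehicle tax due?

1 January – 14 June 1997: 165 days at 1.5% → £115,000 × 1.5% × 165/365 = £779.7945
15 June – 31 December 1997: 200 days at 0.85% → £115,000 × 0.85% × 200/365 = £535.6164
Total = £1,315.4110

£1,315.41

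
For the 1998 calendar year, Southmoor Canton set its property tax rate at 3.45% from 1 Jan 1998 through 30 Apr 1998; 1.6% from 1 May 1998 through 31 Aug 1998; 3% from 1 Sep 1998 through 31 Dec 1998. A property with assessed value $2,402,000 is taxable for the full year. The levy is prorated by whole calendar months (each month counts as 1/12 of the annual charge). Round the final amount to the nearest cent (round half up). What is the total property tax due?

$64,453.67

1 Jan – 30 Apr 1998: 4 months at 3.45% → $2,402,000 × 3.45% × 4/12 = $27,623.0000
1 May – 31 Aug 1998: 4 months at 1.6% → $2,402,000 × 1.6% × 4/12 = $12,810.6667
1 Sep – 31 Dec 1998: 4 months at 3% → $2,402,000 × 3% × 4/12 = $24,020.0000
Total = $64,453.6667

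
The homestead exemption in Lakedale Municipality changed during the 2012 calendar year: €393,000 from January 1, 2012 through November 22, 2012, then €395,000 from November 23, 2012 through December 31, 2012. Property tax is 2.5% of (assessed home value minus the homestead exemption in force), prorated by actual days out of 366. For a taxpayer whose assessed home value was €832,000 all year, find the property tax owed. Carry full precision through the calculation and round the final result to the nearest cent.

€10,969.67

January 1 – November 22, 2012: 327 days, exemption €393,000 → (€832,000 − €393,000) × 2.5% × 327/366 = €9,805.5328
November 23 – December 31, 2012: 39 days, exemption €395,000 → (€832,000 − €395,000) × 2.5% × 39/366 = €1,164.1393
Total = €10,969.6721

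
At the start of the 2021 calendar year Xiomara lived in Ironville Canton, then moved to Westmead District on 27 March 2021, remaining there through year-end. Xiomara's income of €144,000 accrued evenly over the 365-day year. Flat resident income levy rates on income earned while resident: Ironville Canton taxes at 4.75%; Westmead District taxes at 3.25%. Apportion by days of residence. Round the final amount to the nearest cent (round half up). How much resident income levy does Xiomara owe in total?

Ironville Canton, 1 January – 26 March 2021: 85 days → €144,000 × 4.75% × 85/365 = €1,592.8767
Westmead District, 27 March – 31 December 2021: 280 days → €144,000 × 3.25% × 280/365 = €3,590.1370
Total = €5,183.0137

€5,183.01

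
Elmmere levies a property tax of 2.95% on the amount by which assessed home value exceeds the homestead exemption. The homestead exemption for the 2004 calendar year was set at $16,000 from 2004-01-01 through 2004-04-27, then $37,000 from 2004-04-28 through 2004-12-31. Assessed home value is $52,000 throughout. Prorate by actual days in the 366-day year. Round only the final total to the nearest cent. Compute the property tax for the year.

2004-01-01 to 2004-04-27: 118 days, exemption $16,000 → ($52,000 − $16,000) × 2.95% × 118/366 = $342.3934
2004-04-28 to 2004-12-31: 248 days, exemption $37,000 → ($52,000 − $37,000) × 2.95% × 248/366 = $299.8361
Total = $642.2295

$642.23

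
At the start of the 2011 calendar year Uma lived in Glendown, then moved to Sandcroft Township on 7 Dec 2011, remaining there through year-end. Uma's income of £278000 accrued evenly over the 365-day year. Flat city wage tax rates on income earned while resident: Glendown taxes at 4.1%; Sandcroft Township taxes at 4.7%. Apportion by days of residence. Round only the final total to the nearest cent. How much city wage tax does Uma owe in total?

Glendown, 1 Jan – 6 Dec 2011: 340 days → £278000 × 4.1% × 340/365 = £10617.3151
Sandcroft Township, 7 Dec – 31 Dec 2011: 25 days → £278000 × 4.7% × 25/365 = £894.9315
Total = £11512.2466

£11512.25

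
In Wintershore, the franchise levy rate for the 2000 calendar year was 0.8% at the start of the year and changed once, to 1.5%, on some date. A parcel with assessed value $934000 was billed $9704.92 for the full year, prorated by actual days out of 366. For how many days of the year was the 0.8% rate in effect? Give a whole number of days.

241 days

Let d = days at the first rate; then 366 − d days at the second rate.
$934000 × [0.8%·d + 1.5%·(366−d)] / 366 = $9704.92
Solving gives d = 241, so the new rate took effect on 29 August 2000.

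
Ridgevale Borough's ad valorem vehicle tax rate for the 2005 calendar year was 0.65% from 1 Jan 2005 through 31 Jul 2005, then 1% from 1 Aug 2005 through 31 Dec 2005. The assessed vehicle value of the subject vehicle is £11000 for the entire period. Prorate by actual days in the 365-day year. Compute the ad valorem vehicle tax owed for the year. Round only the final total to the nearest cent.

£87.64

1 Jan – 31 Jul 2005: 212 days at 0.65% → £11000 × 0.65% × 212/365 = £41.5288
1 Aug – 31 Dec 2005: 153 days at 1% → £11000 × 1% × 153/365 = £46.1096
Total = £87.6384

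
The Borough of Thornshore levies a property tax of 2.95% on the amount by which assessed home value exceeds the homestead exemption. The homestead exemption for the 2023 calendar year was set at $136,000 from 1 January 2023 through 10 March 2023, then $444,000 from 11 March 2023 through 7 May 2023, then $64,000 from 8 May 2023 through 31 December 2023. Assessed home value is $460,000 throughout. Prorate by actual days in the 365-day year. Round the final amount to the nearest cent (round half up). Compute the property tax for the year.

1 January – 10 March 2023: 69 days, exemption $136,000 → ($460,000 − $136,000) × 2.95% × 69/365 = $1,806.8548
11 March – 7 May 2023: 58 days, exemption $444,000 → ($460,000 − $444,000) × 2.95% × 58/365 = $75.0027
8 May – 31 December 2023: 238 days, exemption $64,000 → ($460,000 − $64,000) × 2.95% × 238/365 = $7,617.3041
Total = $9,499.1616

$9,499.16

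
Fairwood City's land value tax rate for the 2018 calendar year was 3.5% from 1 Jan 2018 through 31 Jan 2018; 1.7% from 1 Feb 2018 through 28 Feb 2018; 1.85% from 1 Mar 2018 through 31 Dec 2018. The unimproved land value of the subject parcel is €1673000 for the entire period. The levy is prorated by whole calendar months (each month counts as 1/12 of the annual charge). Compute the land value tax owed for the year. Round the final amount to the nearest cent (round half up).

€33041.75

1 Jan – 31 Jan 2018: 1 month at 3.5% → €1673000 × 3.5% × 1/12 = €4879.5833
1 Feb – 28 Feb 2018: 1 month at 1.7% → €1673000 × 1.7% × 1/12 = €2370.0833
1 Mar – 31 Dec 2018: 10 months at 1.85% → €1673000 × 1.85% × 10/12 = €25792.0833
Total = €33041.7500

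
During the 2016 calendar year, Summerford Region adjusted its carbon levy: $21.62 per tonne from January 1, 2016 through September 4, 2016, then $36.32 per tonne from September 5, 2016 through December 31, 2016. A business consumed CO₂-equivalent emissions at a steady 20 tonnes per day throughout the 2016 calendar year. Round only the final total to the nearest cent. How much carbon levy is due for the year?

January 1 – September 4, 2016: 248 days × 20 tonnes/day = 4,960 tonnes at $21.62/tonne → $107,235.20
September 5 – December 31, 2016: 118 days × 20 tonnes/day = 2,360 tonnes at $36.32/tonne → $85,715.20

$192,950.40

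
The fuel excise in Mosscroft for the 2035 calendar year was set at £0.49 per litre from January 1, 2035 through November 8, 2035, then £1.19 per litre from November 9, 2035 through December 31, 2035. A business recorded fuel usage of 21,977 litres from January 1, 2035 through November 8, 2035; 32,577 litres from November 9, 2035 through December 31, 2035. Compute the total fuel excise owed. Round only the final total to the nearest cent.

£49535.36

January 1 – November 8, 2035: 21,977 litres at £0.49/litre → £10768.73
November 9 – December 31, 2035: 32,577 litres at £1.19/litre → £38766.63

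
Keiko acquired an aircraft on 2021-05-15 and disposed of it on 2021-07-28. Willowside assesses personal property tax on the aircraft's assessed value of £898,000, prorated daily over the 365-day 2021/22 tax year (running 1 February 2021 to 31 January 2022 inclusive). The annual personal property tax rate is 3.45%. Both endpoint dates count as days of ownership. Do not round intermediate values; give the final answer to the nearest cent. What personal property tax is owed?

Days held (2021-05-15 to 2021-07-28): 75 out of 365
Tax = £898,000 × 3.45% × 75/365 = £6,365.9589

£6,365.96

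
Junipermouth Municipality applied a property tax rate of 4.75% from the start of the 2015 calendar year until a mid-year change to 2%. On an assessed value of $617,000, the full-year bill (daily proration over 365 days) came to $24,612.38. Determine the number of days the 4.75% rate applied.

264 days

Let d = days at the first rate; then 365 − d days at the second rate.
$617,000 × [4.75%·d + 2%·(365−d)] / 365 = $24,612.38
Solving gives d = 264, so the new rate took effect on 22 Sep 2015.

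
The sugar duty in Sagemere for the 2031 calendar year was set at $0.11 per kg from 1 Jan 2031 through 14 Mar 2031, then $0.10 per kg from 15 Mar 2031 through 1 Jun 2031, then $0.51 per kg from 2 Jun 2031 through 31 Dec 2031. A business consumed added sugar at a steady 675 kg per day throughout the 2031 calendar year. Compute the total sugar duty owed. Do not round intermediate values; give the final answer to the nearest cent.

1 Jan – 14 Mar 2031: 73 days × 675 kg/day = 49,275 kg at $0.11/kg → $5,420.25
15 Mar – 1 Jun 2031: 79 days × 675 kg/day = 53,325 kg at $0.10/kg → $5,332.50
2 Jun – 31 Dec 2031: 213 days × 675 kg/day = 143,775 kg at $0.51/kg → $73,325.25

$84,078.00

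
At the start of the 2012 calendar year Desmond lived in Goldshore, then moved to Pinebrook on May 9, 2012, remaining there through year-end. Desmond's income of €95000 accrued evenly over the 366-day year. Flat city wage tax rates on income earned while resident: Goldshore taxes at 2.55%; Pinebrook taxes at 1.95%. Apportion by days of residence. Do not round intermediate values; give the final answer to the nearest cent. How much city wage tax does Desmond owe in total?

€2053.40

Goldshore, January 1 – May 8, 2012: 129 days → €95000 × 2.55% × 129/366 = €853.8320
Pinebrook, May 9 – December 31, 2012: 237 days → €95000 × 1.95% × 237/366 = €1199.5697
Total = €2053.4016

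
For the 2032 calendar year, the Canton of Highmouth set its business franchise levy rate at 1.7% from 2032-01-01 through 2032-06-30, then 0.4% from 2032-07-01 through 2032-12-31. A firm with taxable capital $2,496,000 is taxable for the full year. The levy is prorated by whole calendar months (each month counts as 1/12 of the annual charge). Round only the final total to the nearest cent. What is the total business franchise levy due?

$26,208.00

2032-01-01 to 2032-06-30: 6 months at 1.7% → $2,496,000 × 1.7% × 6/12 = $21,216.0000
2032-07-01 to 2032-12-31: 6 months at 0.4% → $2,496,000 × 0.4% × 6/12 = $4,992.0000
Total = $26,208.0000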